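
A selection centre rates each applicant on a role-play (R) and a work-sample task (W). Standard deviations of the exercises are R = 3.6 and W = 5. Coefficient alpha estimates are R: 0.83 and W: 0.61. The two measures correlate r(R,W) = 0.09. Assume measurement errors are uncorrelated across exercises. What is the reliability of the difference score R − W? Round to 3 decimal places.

0.656

Var(R−W) = 3.6² + 5² − 2·3.6·5·0.09 = 37.96 − 3.24 = 34.72.
Because errors are independent across components, Cov(Tᵢ,Tⱼ) = Cov(Xᵢ,Xⱼ); the off-diagonal part of the true-score variance is the same as above.
True-score variance = [3.6²·0.83 + 5²·0.61] − 3.24 = 26.0068 − 3.24 = 22.7668.
Reliability = 22.7668 / 34.72 = 0.656.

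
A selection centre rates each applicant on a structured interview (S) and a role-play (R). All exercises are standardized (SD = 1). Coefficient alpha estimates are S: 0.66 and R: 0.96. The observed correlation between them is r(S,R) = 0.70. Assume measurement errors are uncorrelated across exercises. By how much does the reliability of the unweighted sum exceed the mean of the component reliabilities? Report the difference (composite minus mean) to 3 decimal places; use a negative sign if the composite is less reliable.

Var(sum) = 2 + 1.4 = 3.4; true-score variance = 1.62 + 1.4 = 3.02; composite reliability = 0.8882.
Mean component reliability = 0.8100.
Difference = 0.8882 − 0.8100 = 0.078.

0.078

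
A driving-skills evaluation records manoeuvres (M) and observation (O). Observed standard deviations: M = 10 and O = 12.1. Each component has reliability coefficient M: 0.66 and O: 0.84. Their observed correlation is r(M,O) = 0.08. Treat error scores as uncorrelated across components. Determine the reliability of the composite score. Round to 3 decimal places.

Var(M+O) = 10² + 12.1² + 2·[10·12.1·0.08] = 246.41 + 19.36 = 265.77.
Under uncorrelated errors the observed covariances equal the true-score covariances, so only the own-variance terms attenuate.
True-score variance = [10²·0.66 + 12.1²·0.84] + 19.36 = 188.984 + 19.36 = 208.344.
Reliability = 208.344 / 265.77 = 0.784.

0.784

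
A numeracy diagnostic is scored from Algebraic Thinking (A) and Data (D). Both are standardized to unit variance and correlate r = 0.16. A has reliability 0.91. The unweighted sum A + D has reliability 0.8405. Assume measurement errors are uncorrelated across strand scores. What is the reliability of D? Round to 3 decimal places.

0.720

Var(A+D) = 2 + 2·0.16 = 2.320.
True-score variance = ρ_A + ρ_D + 2·0.16, so 0.8405 = (0.91 + ρ_D + 0.32) / 2.320.
ρ_D = 0.8405·2.320 − 0.91 − 0.32 = 0.720.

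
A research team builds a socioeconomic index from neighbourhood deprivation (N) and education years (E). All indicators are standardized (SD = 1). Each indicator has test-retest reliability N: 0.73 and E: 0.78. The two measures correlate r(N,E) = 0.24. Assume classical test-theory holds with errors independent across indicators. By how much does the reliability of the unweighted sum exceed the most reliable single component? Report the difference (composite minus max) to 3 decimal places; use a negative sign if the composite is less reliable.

Var(sum) = 2 + 0.48 = 2.48; true-score variance = 1.51 + 0.48 = 1.99; composite reliability = 0.8024.
Max component reliability = 0.7800.
Difference = 0.8024 − 0.7800 = 0.022.

0.022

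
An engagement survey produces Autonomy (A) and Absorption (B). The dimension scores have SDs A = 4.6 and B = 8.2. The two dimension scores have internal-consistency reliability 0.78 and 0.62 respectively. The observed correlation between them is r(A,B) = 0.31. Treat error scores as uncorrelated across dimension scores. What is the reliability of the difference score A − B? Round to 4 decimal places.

0.5354

Var(A−B) = 4.6² + 8.2² − 2·4.6·8.2·0.31 = 88.4 − 23.3864 = 65.0136.
Under uncorrelated errors the observed covariances equal the true-score covariances, so only the own-variance terms attenuate.
True-score variance = [4.6²·0.78 + 8.2²·0.62] − 23.3864 = 58.1936 − 23.3864 = 34.8072.
Reliability = 34.8072 / 65.0136 = 0.5354.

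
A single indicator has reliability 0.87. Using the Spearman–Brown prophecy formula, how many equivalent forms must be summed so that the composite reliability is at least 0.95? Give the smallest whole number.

k ≥ ρ*(1−ρ₁)/(ρ₁(1−ρ*)) = 0.95·0.13 / (0.87·0.05) = 2.839.
Smallest integer k = 3.

3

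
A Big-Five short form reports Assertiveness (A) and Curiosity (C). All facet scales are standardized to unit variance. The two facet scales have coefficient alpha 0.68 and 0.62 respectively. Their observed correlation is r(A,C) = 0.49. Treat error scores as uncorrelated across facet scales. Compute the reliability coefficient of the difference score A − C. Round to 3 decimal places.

0.314

Var(A−C) = 1 + 1 − 2·0.49 = 2 − 0.98 = 1.02.
Under uncorrelated errors the observed covariances equal the true-score covariances, so only the own-variance terms attenuate.
True-score variance = [0.68 + 0.62] − 0.98 = 1.3 − 0.98 = 0.32.
Reliability = 0.32 / 1.02 = 0.314.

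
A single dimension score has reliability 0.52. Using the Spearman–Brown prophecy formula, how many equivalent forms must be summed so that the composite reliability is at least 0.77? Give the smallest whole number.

4

k ≥ ρ*(1−ρ₁)/(ρ₁(1−ρ*)) = 0.77·0.48 / (0.52·0.23) = 3.090.
Smallest integer k = 4.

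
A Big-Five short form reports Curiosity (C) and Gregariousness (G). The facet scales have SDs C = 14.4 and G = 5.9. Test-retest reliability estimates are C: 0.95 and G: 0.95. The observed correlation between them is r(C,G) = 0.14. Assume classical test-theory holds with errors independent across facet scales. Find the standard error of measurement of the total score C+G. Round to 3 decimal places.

Var(total) = 242.17 + 23.7888 = 265.959.
True-score variance = 230.061 + 23.7888 = 253.85, so reliability = 0.9545.
Error variance = 265.959 − 253.85 = 12.1085; SEM = √12.1085 = 3.480.

3.480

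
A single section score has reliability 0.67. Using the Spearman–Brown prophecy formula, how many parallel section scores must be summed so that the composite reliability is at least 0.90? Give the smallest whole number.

5

k ≥ ρ*(1−ρ₁)/(ρ₁(1−ρ*)) = 0.90·0.33 / (0.67·0.10) = 4.433.
Smallest integer k = 5.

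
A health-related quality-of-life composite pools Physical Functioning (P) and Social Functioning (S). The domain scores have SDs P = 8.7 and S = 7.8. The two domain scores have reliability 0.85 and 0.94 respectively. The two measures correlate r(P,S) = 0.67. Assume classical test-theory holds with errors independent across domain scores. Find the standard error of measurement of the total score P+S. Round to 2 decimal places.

Var(total) = 136.53 + 90.9324 = 227.462.
True-score variance = 121.526 + 90.9324 = 212.458, so reliability = 0.9340.
Error variance = 227.462 − 212.458 = 15.0039; SEM = √15.0039 = 3.87.

3.87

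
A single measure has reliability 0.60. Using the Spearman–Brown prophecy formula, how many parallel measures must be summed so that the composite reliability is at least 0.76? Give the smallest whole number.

3

k ≥ ρ*(1−ρ₁)/(ρ₁(1−ρ*)) = 0.76·0.40 / (0.60·0.24) = 2.111.
Smallest integer k = 3.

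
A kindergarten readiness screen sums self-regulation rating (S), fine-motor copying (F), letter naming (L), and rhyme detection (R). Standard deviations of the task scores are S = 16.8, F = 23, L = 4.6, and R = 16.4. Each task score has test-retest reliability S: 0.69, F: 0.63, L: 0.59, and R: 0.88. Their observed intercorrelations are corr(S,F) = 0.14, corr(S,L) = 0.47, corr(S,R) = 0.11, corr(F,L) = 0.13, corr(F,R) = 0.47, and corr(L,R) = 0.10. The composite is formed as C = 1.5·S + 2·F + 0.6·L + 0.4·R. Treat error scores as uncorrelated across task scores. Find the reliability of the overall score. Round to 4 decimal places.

Var(C) = 1.5²·16.8² + 2²·23² + 0.6²·4.6² + 0.4²·16.4² + 2·[3·16.8·23·0.14 + 0.9·16.8·4.6·0.47 + 0.6·16.8·16.4·0.11 + 1.2·23·4.6·0.13 + 0.8·23·16.4·0.47 + 0.24·4.6·16.4·0.10] = 2801.69 + 746.609 = 3548.3.
Under uncorrelated errors the observed covariances equal the true-score covariances, so only the own-variance terms attenuate.
True-score variance = [1.5²·16.8²·0.69 + 2²·23²·0.63 + 0.6²·4.6²·0.59 + 0.4²·16.4²·0.88] + 746.609 = 1813.62 + 746.609 = 2560.23.
Reliability = 2560.23 / 3548.3 = 0.7215.

0.7215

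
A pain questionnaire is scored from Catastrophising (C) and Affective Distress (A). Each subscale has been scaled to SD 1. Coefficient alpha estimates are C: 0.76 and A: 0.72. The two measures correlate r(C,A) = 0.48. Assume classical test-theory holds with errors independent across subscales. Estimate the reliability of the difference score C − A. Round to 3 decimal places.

Var(C−A) = 1 + 1 − 2·0.48 = 2 − 0.96 = 1.04.
Under uncorrelated errors the observed covariances equal the true-score covariances, so only the own-variance terms attenuate.
True-score variance = [0.76 + 0.72] − 0.96 = 1.48 − 0.96 = 0.52.
Reliability = 0.52 / 1.04 = 0.500.

0.500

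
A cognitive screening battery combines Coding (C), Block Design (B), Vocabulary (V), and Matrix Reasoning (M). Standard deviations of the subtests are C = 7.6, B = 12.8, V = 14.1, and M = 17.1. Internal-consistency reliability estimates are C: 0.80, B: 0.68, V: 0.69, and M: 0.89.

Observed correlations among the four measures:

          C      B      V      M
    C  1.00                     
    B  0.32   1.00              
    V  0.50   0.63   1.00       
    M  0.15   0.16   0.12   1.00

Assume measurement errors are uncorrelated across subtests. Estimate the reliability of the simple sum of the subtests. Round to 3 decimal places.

0.876

Var(C+B+V+M) = 7.6² + 12.8² + 14.1² + 17.1² + 2·[7.6·12.8·0.32 + 7.6·14.1·0.50 + 7.6·17.1·0.15 + 12.8·14.1·0.63 + 12.8·17.1·0.16 + 14.1·17.1·0.12] = 712.82 + 563.72 = 1276.54.
Under uncorrelated errors the observed covariances equal the true-score covariances, so only the own-variance terms attenuate.
True-score variance = [7.6²·0.80 + 12.8²·0.68 + 14.1²·0.69 + 17.1²·0.89] + 563.72 = 555.043 + 563.72 = 1118.76.
Reliability = 1118.76 / 1276.54 = 0.876.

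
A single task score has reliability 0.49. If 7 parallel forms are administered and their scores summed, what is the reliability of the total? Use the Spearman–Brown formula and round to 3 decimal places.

0.871

ρ_k = kρ / (1 + (k−1)ρ) = 7·0.49 / (1 + 6·0.49) = 3.430 / 3.940 = 0.871.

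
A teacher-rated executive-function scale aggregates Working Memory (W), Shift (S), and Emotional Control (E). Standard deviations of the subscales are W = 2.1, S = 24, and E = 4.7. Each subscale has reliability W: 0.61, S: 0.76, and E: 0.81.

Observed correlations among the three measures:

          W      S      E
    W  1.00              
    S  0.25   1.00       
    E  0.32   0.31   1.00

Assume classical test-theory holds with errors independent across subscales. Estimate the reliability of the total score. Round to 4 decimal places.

0.7952

Var(W+S+E) = 2.1² + 24² + 4.7² + 2·[2.1·24·0.25 + 2.1·4.7·0.32 + 24·4.7·0.31] = 602.5 + 101.453 = 703.953.
With uncorrelated errors the cross-covariances are all true-score covariance, so they carry over unchanged; only the diagonal terms shrink to ρᵢσᵢ².
True-score variance = [2.1²·0.61 + 24²·0.76 + 4.7²·0.81] + 101.453 = 458.343 + 101.453 = 559.796.
Reliability = 559.796 / 703.953 = 0.7952.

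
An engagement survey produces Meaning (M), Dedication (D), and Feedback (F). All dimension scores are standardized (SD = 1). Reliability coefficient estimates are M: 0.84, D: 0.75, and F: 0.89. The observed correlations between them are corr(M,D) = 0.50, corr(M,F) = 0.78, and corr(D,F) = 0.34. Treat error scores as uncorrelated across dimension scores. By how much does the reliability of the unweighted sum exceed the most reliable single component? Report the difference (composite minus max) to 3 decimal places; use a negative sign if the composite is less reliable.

0.027

Var(sum) = 3 + 3.24 = 6.24; true-score variance = 2.48 + 3.24 = 5.72; composite reliability = 0.9167.
Max component reliability = 0.8900.
Difference = 0.9167 − 0.8900 = 0.027.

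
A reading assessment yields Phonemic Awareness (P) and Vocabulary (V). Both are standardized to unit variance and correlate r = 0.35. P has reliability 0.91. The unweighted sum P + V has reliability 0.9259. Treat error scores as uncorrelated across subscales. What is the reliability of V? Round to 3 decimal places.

Var(P+V) = 2 + 2·0.35 = 2.700.
True-score variance = ρ_P + ρ_V + 2·0.35, so 0.9259 = (0.91 + ρ_V + 0.70) / 2.700.
ρ_V = 0.9259·2.700 − 0.91 − 0.70 = 0.890.

0.890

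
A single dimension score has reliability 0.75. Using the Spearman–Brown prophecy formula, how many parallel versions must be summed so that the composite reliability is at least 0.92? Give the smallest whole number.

4

k ≥ ρ*(1−ρ₁)/(ρ₁(1−ρ*)) = 0.92·0.25 / (0.75·0.08) = 3.833.
Smallest integer k = 4.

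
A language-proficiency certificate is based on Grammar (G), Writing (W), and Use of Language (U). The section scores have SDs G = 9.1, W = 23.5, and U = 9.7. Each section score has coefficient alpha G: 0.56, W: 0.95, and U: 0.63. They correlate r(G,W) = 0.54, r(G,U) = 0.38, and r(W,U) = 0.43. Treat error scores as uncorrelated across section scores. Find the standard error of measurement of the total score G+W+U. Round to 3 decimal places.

Var(total) = 729.15 + 494.08 = 1223.23.
True-score variance = 630.288 + 494.08 = 1124.37, so reliability = 0.9192.
Error variance = 1223.23 − 1124.37 = 98.8622; SEM = √98.8622 = 9.943.

9.943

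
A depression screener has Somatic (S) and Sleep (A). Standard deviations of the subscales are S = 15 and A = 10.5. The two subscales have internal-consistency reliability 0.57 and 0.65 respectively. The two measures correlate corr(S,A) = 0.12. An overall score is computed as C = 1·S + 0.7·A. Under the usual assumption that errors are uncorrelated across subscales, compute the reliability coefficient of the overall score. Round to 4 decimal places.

Var(C) = 15² + 0.7²·10.5² + 2·[0.7·15·10.5·0.12] = 279.022 + 26.46 = 305.482.
Under uncorrelated errors the observed covariances equal the true-score covariances, so only the own-variance terms attenuate.
True-score variance = [15²·0.57 + 0.7²·10.5²·0.65] + 26.46 = 163.365 + 26.46 = 189.825.
Reliability = 189.825 / 305.482 = 0.6214.

0.6214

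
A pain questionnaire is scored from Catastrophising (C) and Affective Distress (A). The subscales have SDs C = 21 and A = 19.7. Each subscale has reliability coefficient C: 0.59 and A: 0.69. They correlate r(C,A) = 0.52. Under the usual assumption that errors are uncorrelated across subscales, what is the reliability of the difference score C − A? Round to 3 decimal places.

0.245

Var(C−A) = 21² + 19.7² − 2·21·19.7·0.52 = 829.09 − 430.248 = 398.842.
Because errors are independent across components, Cov(Tᵢ,Tⱼ) = Cov(Xᵢ,Xⱼ); the off-diagonal part of the true-score variance is the same as above.
True-score variance = [21²·0.59 + 19.7²·0.69] − 430.248 = 527.972 − 430.248 = 97.7241.
Reliability = 97.7241 / 398.842 = 0.245.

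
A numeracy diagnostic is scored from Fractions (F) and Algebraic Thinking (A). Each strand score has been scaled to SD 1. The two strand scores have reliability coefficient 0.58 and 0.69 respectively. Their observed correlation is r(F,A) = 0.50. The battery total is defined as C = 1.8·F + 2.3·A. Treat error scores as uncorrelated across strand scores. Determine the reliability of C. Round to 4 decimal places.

0.7632

Var(C) = 1.8² + 2.3² + 2·[4.14·0.50] = 8.53 + 4.14 = 12.67.
Because errors are independent across components, Cov(Tᵢ,Tⱼ) = Cov(Xᵢ,Xⱼ); the off-diagonal part of the true-score variance is the same as above.
True-score variance = [1.8²·0.58 + 2.3²·0.69] + 4.14 = 5.5293 + 4.14 = 9.6693.
Reliability = 9.6693 / 12.67 = 0.7632.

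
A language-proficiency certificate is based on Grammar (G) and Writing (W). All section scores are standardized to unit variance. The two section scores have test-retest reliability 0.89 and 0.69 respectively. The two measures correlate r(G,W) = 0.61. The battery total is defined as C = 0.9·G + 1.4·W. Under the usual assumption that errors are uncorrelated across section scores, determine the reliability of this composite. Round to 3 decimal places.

0.838

Var(C) = 0.9² + 1.4² + 2·[1.26·0.61] = 2.77 + 1.5372 = 4.3072.
Under uncorrelated errors the observed covariances equal the true-score covariances, so only the own-variance terms attenuate.
True-score variance = [0.9²·0.89 + 1.4²·0.69] + 1.5372 = 2.0733 + 1.5372 = 3.6105.
Reliability = 3.6105 / 4.3072 = 0.838.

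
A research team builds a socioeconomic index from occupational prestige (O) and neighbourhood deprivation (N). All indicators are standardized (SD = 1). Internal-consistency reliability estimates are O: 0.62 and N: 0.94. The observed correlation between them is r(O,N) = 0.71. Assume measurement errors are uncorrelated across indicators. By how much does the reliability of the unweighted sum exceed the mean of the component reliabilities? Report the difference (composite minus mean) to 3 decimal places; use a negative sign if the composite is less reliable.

0.091

Var(sum) = 2 + 1.42 = 3.42; true-score variance = 1.56 + 1.42 = 2.98; composite reliability = 0.8713.
Mean component reliability = 0.7800.
Difference = 0.8713 − 0.7800 = 0.091.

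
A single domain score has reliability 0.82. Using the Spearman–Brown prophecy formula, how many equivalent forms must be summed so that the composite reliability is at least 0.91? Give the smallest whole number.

3

k ≥ ρ*(1−ρ₁)/(ρ₁(1−ρ*)) = 0.91·0.18 / (0.82·0.09) = 2.220.
Smallest integer k = 3.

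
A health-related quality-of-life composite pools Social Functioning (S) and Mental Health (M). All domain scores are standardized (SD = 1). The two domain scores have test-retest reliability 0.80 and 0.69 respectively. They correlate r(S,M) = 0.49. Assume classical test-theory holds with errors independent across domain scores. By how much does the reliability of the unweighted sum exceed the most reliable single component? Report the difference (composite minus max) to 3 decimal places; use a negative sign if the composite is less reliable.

0.029

Var(sum) = 2 + 0.98 = 2.98; true-score variance = 1.49 + 0.98 = 2.47; composite reliability = 0.8289.
Max component reliability = 0.8000.
Difference = 0.8289 − 0.8000 = 0.029.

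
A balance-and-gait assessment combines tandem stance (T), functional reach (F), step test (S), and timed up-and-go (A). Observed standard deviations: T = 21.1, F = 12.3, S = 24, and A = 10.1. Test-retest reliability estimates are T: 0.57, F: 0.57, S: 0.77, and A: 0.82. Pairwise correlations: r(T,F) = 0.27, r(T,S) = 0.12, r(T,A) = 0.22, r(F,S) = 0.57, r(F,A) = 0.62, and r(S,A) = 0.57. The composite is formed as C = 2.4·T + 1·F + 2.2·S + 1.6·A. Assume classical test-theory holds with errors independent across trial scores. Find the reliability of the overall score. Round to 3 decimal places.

Var(C) = 2.4²·21.1² + 12.3² + 2.2²·24² + 1.6²·10.1² + 2·[2.4·21.1·12.3·0.27 + 5.28·21.1·24·0.12 + 3.84·21.1·10.1·0.22 + 2.2·12.3·24·0.57 + 1.6·12.3·10.1·0.62 + 3.52·24·10.1·0.57] = 5764.69 + 3297.67 = 9062.35.
Because errors are independent across components, Cov(Tᵢ,Tⱼ) = Cov(Xᵢ,Xⱼ); the off-diagonal part of the true-score variance is the same as above.
True-score variance = [2.4²·21.1²·0.57 + 12.3²·0.57 + 2.2²·24²·0.77 + 1.6²·10.1²·0.82] + 3297.67 = 3908.72 + 3297.67 = 7206.39.
Reliability = 7206.39 / 9062.35 = 0.795.

0.795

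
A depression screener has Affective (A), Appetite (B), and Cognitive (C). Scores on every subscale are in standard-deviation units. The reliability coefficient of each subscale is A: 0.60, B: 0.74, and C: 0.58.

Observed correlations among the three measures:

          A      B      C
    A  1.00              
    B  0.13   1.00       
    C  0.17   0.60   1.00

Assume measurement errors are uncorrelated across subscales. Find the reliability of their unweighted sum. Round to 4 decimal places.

Var(A+B+C) = 3 + 2·[0.13 + 0.17 + 0.60] = 3 + 1.8 = 4.8.
Under uncorrelated errors the observed covariances equal the true-score covariances, so only the own-variance terms attenuate.
True-score variance = [0.60 + 0.74 + 0.58] + 1.8 = 1.92 + 1.8 = 3.72.
Reliability = 3.72 / 4.8 = 0.7750.

0.7750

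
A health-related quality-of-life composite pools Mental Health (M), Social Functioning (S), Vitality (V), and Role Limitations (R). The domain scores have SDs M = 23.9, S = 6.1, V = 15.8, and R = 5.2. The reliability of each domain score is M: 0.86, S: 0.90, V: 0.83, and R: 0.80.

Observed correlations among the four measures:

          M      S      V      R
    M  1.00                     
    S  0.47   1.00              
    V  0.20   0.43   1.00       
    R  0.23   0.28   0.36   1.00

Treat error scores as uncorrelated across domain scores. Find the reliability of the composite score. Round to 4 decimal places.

0.9054

Var(M+S+V+R) = 23.9² + 6.1² + 15.8² + 5.2² + 2·[23.9·6.1·0.47 + 23.9·15.8·0.20 + 23.9·5.2·0.23 + 6.1·15.8·0.43 + 6.1·5.2·0.28 + 15.8·5.2·0.36] = 885.1 + 505.065 = 1390.16.
Under uncorrelated errors the observed covariances equal the true-score covariances, so only the own-variance terms attenuate.
True-score variance = [23.9²·0.86 + 6.1²·0.90 + 15.8²·0.83 + 5.2²·0.80] + 505.065 = 753.563 + 505.065 = 1258.63.
Reliability = 1258.63 / 1390.16 = 0.9054.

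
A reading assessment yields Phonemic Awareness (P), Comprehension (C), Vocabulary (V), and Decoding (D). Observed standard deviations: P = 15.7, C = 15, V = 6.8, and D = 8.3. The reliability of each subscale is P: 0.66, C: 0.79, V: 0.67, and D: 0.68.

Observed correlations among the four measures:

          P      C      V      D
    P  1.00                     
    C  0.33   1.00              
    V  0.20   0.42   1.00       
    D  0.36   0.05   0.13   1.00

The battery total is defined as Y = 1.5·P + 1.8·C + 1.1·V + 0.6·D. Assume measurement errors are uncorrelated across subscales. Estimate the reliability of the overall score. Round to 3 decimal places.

0.827

Var(Y) = 1.5²·15.7² + 1.8²·15² + 1.1²·6.8² + 0.6²·8.3² + 2·[2.7·15.7·15·0.33 + 1.65·15.7·6.8·0.20 + 0.9·15.7·8.3·0.36 + 1.98·15·6.8·0.42 + 1.08·15·8.3·0.05 + 0.66·6.8·8.3·0.13] = 1364.35 + 767.341 = 2131.69.
With uncorrelated errors the cross-covariances are all true-score covariance, so they carry over unchanged; only the diagonal terms shrink to ρᵢσᵢ².
True-score variance = [1.5²·15.7²·0.66 + 1.8²·15²·0.79 + 1.1²·6.8²·0.67 + 0.6²·8.3²·0.68] + 767.341 = 996.299 + 767.341 = 1763.64.
Reliability = 1763.64 / 2131.69 = 0.827.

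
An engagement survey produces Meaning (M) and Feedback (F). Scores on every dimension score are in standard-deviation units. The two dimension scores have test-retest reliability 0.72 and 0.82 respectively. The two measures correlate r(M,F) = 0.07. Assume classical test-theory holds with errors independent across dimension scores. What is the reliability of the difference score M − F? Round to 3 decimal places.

0.753

Var(M−F) = 1 + 1 − 2·0.07 = 2 − 0.14 = 1.86.
With uncorrelated errors the cross-covariances are all true-score covariance, so they carry over unchanged; only the diagonal terms shrink to ρᵢσᵢ².
True-score variance = [0.72 + 0.82] − 0.14 = 1.54 − 0.14 = 1.4.
Reliability = 1.4 / 1.86 = 0.753.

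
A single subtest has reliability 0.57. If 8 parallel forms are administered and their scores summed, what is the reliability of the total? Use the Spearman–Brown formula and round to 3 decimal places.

ρ_k = kρ / (1 + (k−1)ρ) = 8·0.57 / (1 + 7·0.57) = 4.560 / 4.990 = 0.914.

0.914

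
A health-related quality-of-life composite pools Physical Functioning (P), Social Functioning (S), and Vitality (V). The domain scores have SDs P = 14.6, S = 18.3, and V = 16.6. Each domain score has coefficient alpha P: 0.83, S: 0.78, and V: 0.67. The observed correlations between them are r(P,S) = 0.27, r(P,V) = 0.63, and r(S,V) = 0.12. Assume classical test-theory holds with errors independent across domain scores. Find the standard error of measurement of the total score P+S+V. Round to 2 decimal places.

Var(total) = 823.61 + 522.558 = 1346.17.
True-score variance = 622.762 + 522.558 = 1145.32, so reliability = 0.8508.
Error variance = 1346.17 − 1145.32 = 200.848; SEM = √200.848 = 14.17.

14.17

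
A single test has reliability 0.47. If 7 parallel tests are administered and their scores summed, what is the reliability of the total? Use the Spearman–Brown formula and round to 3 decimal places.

ρ_k = kρ / (1 + (k−1)ρ) = 7·0.47 / (1 + 6·0.47) = 3.290 / 3.820 = 0.861.

0.861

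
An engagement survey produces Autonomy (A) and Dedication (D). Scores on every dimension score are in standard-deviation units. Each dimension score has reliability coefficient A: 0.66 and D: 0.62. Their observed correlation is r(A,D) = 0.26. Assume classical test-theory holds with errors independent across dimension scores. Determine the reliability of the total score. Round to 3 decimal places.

0.714

Var(A+D) = 2 + 2·[0.26] = 2 + 0.52 = 2.52.
Under uncorrelated errors the observed covariances equal the true-score covariances, so only the own-variance terms attenuate.
True-score variance = [0.66 + 0.62] + 0.52 = 1.28 + 0.52 = 1.8.
Reliability = 1.8 / 2.52 = 0.714.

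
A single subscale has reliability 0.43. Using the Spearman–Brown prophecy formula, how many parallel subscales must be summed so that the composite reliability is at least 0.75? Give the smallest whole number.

4

k ≥ ρ*(1−ρ₁)/(ρ₁(1−ρ*)) = 0.75·0.57 / (0.43·0.25) = 3.977.
Smallest integer k = 4.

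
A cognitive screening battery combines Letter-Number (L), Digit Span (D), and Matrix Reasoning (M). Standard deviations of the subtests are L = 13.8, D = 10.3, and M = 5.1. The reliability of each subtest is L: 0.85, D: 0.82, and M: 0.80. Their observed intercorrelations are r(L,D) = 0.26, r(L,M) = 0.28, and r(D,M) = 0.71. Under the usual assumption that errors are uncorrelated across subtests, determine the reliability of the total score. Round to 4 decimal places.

Var(L+D+M) = 13.8² + 10.3² + 5.1² + 2·[13.8·10.3·0.26 + 13.8·5.1·0.28 + 10.3·5.1·0.71] = 322.54 + 187.918 = 510.458.
Under uncorrelated errors the observed covariances equal the true-score covariances, so only the own-variance terms attenuate.
True-score variance = [13.8²·0.85 + 10.3²·0.82 + 5.1²·0.80] + 187.918 = 269.676 + 187.918 = 457.594.
Reliability = 457.594 / 510.458 = 0.8964.

0.8964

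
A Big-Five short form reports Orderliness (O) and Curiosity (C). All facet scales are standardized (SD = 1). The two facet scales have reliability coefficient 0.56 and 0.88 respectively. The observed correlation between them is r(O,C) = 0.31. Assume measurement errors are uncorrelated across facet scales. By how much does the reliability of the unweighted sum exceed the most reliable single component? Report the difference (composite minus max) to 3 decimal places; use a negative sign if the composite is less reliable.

Var(sum) = 2 + 0.62 = 2.62; true-score variance = 1.44 + 0.62 = 2.06; composite reliability = 0.7863.
Max component reliability = 0.8800.
Difference = 0.7863 − 0.8800 = -0.094.

-0.094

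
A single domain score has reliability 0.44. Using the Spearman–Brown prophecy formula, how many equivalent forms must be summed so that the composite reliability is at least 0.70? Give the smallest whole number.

3

k ≥ ρ*(1−ρ₁)/(ρ₁(1−ρ*)) = 0.70·0.56 / (0.44·0.30) = 2.970.
Smallest integer k = 3.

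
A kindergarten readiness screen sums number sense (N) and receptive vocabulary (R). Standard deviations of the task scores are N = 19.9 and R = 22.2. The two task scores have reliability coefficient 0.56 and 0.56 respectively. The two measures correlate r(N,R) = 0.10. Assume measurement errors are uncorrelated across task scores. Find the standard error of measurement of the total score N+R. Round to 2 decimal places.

Var(total) = 888.85 + 88.356 = 977.206.
True-score variance = 497.756 + 88.356 = 586.112, so reliability = 0.5998.
Error variance = 977.206 − 586.112 = 391.094; SEM = √391.094 = 19.78.

19.78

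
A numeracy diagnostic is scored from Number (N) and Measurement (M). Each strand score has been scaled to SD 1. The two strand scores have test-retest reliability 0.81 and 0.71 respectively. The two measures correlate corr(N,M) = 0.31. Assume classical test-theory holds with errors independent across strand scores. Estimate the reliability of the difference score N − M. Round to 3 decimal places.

Var(N−M) = 1 + 1 − 2·0.31 = 2 − 0.62 = 1.38.
With uncorrelated errors the cross-covariances are all true-score covariance, so they carry over unchanged; only the diagonal terms shrink to ρᵢσᵢ².
True-score variance = [0.81 + 0.71] − 0.62 = 1.52 − 0.62 = 0.9.
Reliability = 0.9 / 1.38 = 0.652.

0.652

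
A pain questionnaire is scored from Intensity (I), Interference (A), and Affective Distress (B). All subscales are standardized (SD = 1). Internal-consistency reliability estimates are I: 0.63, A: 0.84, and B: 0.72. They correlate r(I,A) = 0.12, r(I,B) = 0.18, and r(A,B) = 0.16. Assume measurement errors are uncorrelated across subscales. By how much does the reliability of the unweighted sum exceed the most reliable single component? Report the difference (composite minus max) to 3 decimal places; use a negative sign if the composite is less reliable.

-0.047

Var(sum) = 3 + 0.92 = 3.92; true-score variance = 2.19 + 0.92 = 3.11; composite reliability = 0.7934.
Max component reliability = 0.8400.
Difference = 0.7934 − 0.8400 = -0.047.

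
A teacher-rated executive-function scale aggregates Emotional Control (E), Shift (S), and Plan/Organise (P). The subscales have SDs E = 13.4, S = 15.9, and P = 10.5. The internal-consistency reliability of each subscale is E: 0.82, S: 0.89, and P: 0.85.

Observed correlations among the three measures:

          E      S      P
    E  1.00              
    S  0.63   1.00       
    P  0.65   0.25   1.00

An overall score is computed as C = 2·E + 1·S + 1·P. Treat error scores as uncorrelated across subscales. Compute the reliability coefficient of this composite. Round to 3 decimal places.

Var(C) = 2²·13.4² + 15.9² + 10.5² + 2·[2·13.4·15.9·0.63 + 2·13.4·10.5·0.65 + 15.9·10.5·0.25] = 1081.3 + 986.206 = 2067.51.
Under uncorrelated errors the observed covariances equal the true-score covariances, so only the own-variance terms attenuate.
True-score variance = [2²·13.4²·0.82 + 15.9²·0.89 + 10.5²·0.85] + 986.206 = 907.67 + 986.206 = 1893.88.
Reliability = 1893.88 / 2067.51 = 0.916.

0.916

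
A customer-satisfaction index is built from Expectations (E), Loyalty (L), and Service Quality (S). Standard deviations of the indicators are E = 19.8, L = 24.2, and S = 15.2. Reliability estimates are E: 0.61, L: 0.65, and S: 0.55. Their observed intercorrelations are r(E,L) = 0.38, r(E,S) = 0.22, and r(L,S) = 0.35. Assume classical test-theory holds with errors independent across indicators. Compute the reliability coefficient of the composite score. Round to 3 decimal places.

Var(E+L+S) = 19.8² + 24.2² + 15.2² + 2·[19.8·24.2·0.38 + 19.8·15.2·0.22 + 24.2·15.2·0.35] = 1208.72 + 754.072 = 1962.79.
With uncorrelated errors the cross-covariances are all true-score covariance, so they carry over unchanged; only the diagonal terms shrink to ρᵢσᵢ².
True-score variance = [19.8²·0.61 + 24.2²·0.65 + 15.2²·0.55] + 754.072 = 746.882 + 754.072 = 1500.95.
Reliability = 1500.95 / 1962.79 = 0.765.

0.765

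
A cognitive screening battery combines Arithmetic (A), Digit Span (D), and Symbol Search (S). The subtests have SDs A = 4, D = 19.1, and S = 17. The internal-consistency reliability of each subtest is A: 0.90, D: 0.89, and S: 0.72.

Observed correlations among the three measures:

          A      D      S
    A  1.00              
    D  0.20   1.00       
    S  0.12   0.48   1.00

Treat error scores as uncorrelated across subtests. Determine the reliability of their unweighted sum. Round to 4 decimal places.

0.8807

Var(A+D+S) = 4² + 19.1² + 17² + 2·[4·19.1·0.20 + 4·17·0.12 + 19.1·17·0.48] = 669.81 + 358.592 = 1028.4.
Because errors are independent across components, Cov(Tᵢ,Tⱼ) = Cov(Xᵢ,Xⱼ); the off-diagonal part of the true-score variance is the same as above.
True-score variance = [4²·0.90 + 19.1²·0.89 + 17²·0.72] + 358.592 = 547.161 + 358.592 = 905.753.
Reliability = 905.753 / 1028.4 = 0.8807.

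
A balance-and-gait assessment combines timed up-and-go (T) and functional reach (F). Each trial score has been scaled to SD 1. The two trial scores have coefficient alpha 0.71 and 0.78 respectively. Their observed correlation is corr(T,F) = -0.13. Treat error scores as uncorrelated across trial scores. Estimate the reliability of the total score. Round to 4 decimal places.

0.7069

Var(T+F) = 2 + 2·[(-0.13)] = 2 − 0.26 = 1.74.
Under uncorrelated errors the observed covariances equal the true-score covariances, so only the own-variance terms attenuate.
True-score variance = [0.71 + 0.78] − 0.26 = 1.49 − 0.26 = 1.23.
Reliability = 1.23 / 1.74 = 0.7069.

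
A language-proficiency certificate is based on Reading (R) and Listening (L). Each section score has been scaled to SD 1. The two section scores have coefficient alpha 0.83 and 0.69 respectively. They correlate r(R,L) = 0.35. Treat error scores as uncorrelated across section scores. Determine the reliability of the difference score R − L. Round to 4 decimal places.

Var(R−L) = 1 + 1 − 2·0.35 = 2 − 0.7 = 1.3.
Because errors are independent across components, Cov(Tᵢ,Tⱼ) = Cov(Xᵢ,Xⱼ); the off-diagonal part of the true-score variance is the same as above.
True-score variance = [0.83 + 0.69] − 0.7 = 1.52 − 0.7 = 0.82.
Reliability = 0.82 / 1.3 = 0.6308.

0.6308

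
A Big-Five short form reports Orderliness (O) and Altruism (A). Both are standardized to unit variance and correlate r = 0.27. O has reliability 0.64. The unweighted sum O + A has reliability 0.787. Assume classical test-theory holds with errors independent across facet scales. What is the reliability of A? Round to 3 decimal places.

Var(O+A) = 2 + 2·0.27 = 2.540.
True-score variance = ρ_O + ρ_A + 2·0.27, so 0.787 = (0.64 + ρ_A + 0.54) / 2.540.
ρ_A = 0.787·2.540 − 0.64 − 0.54 = 0.819.

0.819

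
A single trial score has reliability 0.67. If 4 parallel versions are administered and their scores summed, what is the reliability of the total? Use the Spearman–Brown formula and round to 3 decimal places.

0.890

ρ_k = kρ / (1 + (k−1)ρ) = 4·0.67 / (1 + 3·0.67) = 2.680 / 3.010 = 0.890.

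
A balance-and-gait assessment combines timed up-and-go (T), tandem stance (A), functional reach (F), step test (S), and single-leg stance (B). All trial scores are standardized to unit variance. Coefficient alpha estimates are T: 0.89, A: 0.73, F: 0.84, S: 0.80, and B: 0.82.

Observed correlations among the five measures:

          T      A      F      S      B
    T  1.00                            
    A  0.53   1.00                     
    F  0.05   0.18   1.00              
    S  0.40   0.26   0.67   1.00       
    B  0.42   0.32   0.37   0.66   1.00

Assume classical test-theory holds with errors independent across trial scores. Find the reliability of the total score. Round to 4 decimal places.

Var(T+A+F+S+B) = 5 + 2·[0.53 + 0.05 + 0.40 + 0.42 + 0.18 + 0.26 + 0.32 + 0.67 + 0.37 + 0.66] = 5 + 7.72 = 12.72.
Under uncorrelated errors the observed covariances equal the true-score covariances, so only the own-variance terms attenuate.
True-score variance = [0.89 + 0.73 + 0.84 + 0.80 + 0.82] + 7.72 = 4.08 + 7.72 = 11.8.
Reliability = 11.8 / 12.72 = 0.9277.

0.9277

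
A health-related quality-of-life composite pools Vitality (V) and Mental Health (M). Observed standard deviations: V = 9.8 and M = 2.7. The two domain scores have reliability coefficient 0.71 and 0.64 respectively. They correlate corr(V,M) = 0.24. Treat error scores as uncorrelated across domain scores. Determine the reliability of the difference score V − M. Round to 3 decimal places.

0.664

Var(V−M) = 9.8² + 2.7² − 2·9.8·2.7·0.24 = 103.33 − 12.7008 = 90.6292.
With uncorrelated errors the cross-covariances are all true-score covariance, so they carry over unchanged; only the diagonal terms shrink to ρᵢσᵢ².
True-score variance = [9.8²·0.71 + 2.7²·0.64] − 12.7008 = 72.854 − 12.7008 = 60.1532.
Reliability = 60.1532 / 90.6292 = 0.664.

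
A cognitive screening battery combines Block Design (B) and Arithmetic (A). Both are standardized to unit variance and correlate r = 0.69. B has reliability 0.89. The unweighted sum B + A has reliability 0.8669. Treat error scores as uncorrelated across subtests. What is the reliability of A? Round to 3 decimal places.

Var(B+A) = 2 + 2·0.69 = 3.380.
True-score variance = ρ_B + ρ_A + 2·0.69, so 0.8669 = (0.89 + ρ_A + 1.38) / 3.380.
ρ_A = 0.8669·3.380 − 0.89 − 1.38 = 0.660.

0.660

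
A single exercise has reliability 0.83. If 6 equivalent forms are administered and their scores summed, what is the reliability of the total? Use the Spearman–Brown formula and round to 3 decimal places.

ρ_k = kρ / (1 + (k−1)ρ) = 6·0.83 / (1 + 5·0.83) = 4.980 / 5.150 = 0.967.

0.967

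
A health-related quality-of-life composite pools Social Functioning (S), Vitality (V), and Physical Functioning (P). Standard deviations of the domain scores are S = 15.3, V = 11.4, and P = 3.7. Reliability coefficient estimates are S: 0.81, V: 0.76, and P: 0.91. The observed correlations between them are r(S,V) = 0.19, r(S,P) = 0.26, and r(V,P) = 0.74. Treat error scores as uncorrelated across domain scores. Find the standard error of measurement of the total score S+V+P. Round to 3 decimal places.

Var(total) = 377.74 + 158.143 = 535.883.
True-score variance = 300.84 + 158.143 = 458.984, so reliability = 0.8565.
Error variance = 535.883 − 458.984 = 76.8996; SEM = √76.8996 = 8.769.

8.769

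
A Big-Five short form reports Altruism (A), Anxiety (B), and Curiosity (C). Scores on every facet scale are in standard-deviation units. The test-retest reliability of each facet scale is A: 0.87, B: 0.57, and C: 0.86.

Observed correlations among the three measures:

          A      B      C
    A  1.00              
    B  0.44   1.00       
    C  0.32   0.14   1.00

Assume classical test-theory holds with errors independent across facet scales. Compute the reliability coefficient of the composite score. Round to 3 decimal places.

0.854

Var(A+B+C) = 3 + 2·[0.44 + 0.32 + 0.14] = 3 + 1.8 = 4.8.
With uncorrelated errors the cross-covariances are all true-score covariance, so they carry over unchanged; only the diagonal terms shrink to ρᵢσᵢ².
True-score variance = [0.87 + 0.57 + 0.86] + 1.8 = 2.3 + 1.8 = 4.1.
Reliability = 4.1 / 4.8 = 0.854.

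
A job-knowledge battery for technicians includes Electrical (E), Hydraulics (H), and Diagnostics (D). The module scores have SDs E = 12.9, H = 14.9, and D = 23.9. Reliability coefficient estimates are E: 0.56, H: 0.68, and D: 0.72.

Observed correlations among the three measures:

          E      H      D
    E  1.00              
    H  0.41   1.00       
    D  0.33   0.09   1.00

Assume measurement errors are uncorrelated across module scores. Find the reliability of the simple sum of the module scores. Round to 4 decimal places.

Var(E+H+D) = 12.9² + 14.9² + 23.9² + 2·[12.9·14.9·0.41 + 12.9·23.9·0.33 + 14.9·23.9·0.09] = 959.63 + 425.197 = 1384.83.
Under uncorrelated errors the observed covariances equal the true-score covariances, so only the own-variance terms attenuate.
True-score variance = [12.9²·0.56 + 14.9²·0.68 + 23.9²·0.72] + 425.197 = 655.428 + 425.197 = 1080.62.
Reliability = 1080.62 / 1384.83 = 0.7803.

0.7803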